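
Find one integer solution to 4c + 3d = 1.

Step 1: Check solvability.
gcd(4, 3) = 1
Since 1 divides 1, solutions exist.

Step 2: Apply extended Euclidean algorithm to find gcd.
We find integers such that 4*x0 + 3*y0 = 1

Step 3: Scale the particular solution.
Multiply by 1/1 = 1:
c = 1, d = -1

Step 4: Verify.
4*(1) + 3*(-1) = 1 = 1 ✓

c = 1, d = -1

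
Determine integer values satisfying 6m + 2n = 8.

Step 1: Check solvability.
gcd(6, 2) = 2
Since 2 divides 8, solutions exist.

Step 2: Apply extended Euclidean algorithm to find gcd.
We find integers such that 6*x0 + 2*y0 = 2

Step 3: Scale the particular solution.
Multiply by 8/2 = 4:
m = 0, n = 4

Step 4: Verify.
6*(0) + 2*(4) = 8 = 8 ✓

m = 0, n = 4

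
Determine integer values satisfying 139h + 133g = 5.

Step 1: Check solvability.
gcd(139, 133) = 1
Since 1 divides 5, solutions exist.

Step 2: Apply extended Euclidean algorithm to find gcd.
We find integers such that 139*x0 + 133*y0 = 1

Step 3: Scale the particular solution.
Multiply by 5/1 = 5:
h = -110, g = 115

Step 4: Verify.
139*(-110) + 133*(115) = 5 = 5 ✓

h = -110, g = 115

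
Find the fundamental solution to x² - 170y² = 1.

We seek the smallest positive integers (x, y) with x² - 170y² = 1, i.e., x² = 170y² + 1.
Try successive y values:
y = 1: x² = 170·1² + 1 = 171, not a perfect square
y = 2: x² = 170·2² + 1 = 681, not a perfect square
y = 3: x² = 170·3² + 1 = 1531, not a perfect square
... continuing the search (or via continued fractions) ...
y = 26: x² = 170·26² + 1 = 114921, x = 339 ✓

Verify: 339² - 170·26² = 114921 - 114920 = 1 ✓

x = 339, y = 26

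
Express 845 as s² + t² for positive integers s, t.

We need to find integers s, t > 0 such that s² + t² = 845.
Trying s = 2: t² = 845 - 2² = 845 - 4 = 841
t = 29
Check: 2² + 29² = 4 + 841 = 845 ✓

845 = 2² + 29²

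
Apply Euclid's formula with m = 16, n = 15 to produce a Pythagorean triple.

a = m² - n² = 16² - 15² = 256 - 225 = 31
b = 2mn = 2·16·15 = 480
c = m² + n² = 256 + 225 = 481
Verify: 31² + 480² = 961 + 230400 = 231361 = 481² ✓

(31, 480, 481)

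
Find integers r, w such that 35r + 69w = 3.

Step 1: Check solvability.
gcd(35, 69) = 1
Since 1 divides 3, solutions exist.

Step 2: Apply extended Euclidean algorithm to find gcd.
We find integers such that 35*x0 + 69*y0 = 1

Step 3: Scale the particular solution.
Multiply by 3/1 = 3:
r = 6, w = -3

Step 4: Verify.
35*(6) + 69*(-3) = 3 = 3 ✓

r = 6, w = -3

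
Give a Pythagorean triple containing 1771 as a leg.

We need the other leg and hypotenuse such that 1771² + x² = c².
Take x = 1428, c = 2275: 1771² + 1428² = 3136441 + 2039184 = 5175625 = 2275² ✓
Triple: (1771, 1428, 2275)

(1771, 1428, 2275)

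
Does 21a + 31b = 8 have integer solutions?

Step 1: Compute gcd(21, 31).
gcd(21, 31) = 1

Step 2: Check divisibility.
Does 1 divide 8? 8 = 1 x 8, so yes.

By the theorem on linear Diophantine equations, 21a + 31b = 8 has integer solutions if and only if gcd(21, 31) divides 8. Since 1 | 8, solutions exist.

Yes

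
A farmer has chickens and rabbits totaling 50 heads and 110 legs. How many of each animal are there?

Let c = chickens, r = rabbits.
Heads: c + r = 50
Legs: 2c + 4r = 110
From the first equation, c = 50 - r. Substitute:
2(50 - r) + 4r = 110
100 + 2r = 110
r = (110 - 100)/2 = 5
c = 50 - 5 = 45

Chickens: 45, Rabbits: 5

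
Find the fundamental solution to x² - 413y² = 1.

We seek the smallest positive integers (x, y) with x² - 413y² = 1, i.e., x² = 413y² + 1.
Try successive y values:
y = 1: x² = 413·1² + 1 = 414, not a perfect square
y = 2: x² = 413·2² + 1 = 1653, not a perfect square
y = 3: x² = 413·3² + 1 = 3718, not a perfect square
... continuing the search (or via continued fractions) ...
y = 5580: x² = 413·5580² + 1 = 12859333201, x = 113399 ✓

Verify: 113399² - 413·5580² = 12859333201 - 12859333200 = 1 ✓

x = 113399, y = 5580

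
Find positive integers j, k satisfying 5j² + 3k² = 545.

Try small values of j and check whether (545 - 5j²)/3 is a perfect square.
j = 7: 5·7² = 245, so 3k² = 545 - 245 = 300, giving k² = 100, k = 10.
Check: 5·7² + 3·10² = 245 + 300 = 545 ✓

j = 7, k = 10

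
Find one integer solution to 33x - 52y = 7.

Step 1: Check solvability.
gcd(33, 52) = 1
Since 1 divides 7, solutions exist.

Step 2: Apply extended Euclidean algorithm to find gcd.
We find integers such that 33*x0 + 52*y0 = 1

Step 3: Scale the particular solution.
Multiply by 7/1 = 7:
x = -77, y = -49

Step 4: Verify.
33*(-77) - 52*(-49) = 7 = 7 ✓

x = -77, y = -49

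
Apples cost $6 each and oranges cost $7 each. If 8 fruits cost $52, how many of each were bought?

Let a = apples, o = oranges.
a + o = 8
6a + 7o = 52
Substitute o = 8 - a:
6a + 7(8 - a) = 52
(6 - 7)a = 52 - 56
-1a = -4
a = 4, o = 8 - 4 = 4

Apples: 4, Oranges: 4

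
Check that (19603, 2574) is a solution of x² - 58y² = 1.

Compute x² = 19603² = 384277609
Compute 58y² = 58·2574² = 58·6625476 = 384277608
x² - 58y² = 384277609 - 384277608 = 1
Since this equals 1, (19603, 2574) is a solution.

Yes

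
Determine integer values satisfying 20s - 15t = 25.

Step 1: Check solvability.
gcd(20, 15) = 5
Since 5 divides 25, solutions exist.

Step 2: Apply extended Euclidean algorithm to find gcd.
We find integers such that 20*x0 + 15*y0 = 5

Step 3: Scale the particular solution.
Multiply by 25/5 = 5:
s = 5, t = 5

Step 4: Verify.
20*(5) - 15*(5) = 25 = 25 ✓

s = 5, t = 5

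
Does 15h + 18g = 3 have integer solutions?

Step 1: Compute gcd(15, 18).
gcd(15, 18) = 3

Step 2: Check divisibility.
Does 3 divide 3? 3 = 3 x 1, so yes.

By the theorem on linear Diophantine equations, 15h + 18g = 3 has integer solutions if and only if gcd(15, 18) divides 3. Since 3 | 3, solutions exist.

Yes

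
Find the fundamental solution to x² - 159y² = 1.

We seek the smallest positive integers (x, y) with x² - 159y² = 1, i.e., x² = 159y² + 1.
Try successive y values:
y = 1: x² = 159·1² + 1 = 160, not a perfect square
y = 2: x² = 159·2² + 1 = 637, not a perfect square
y = 3: x² = 159·3² + 1 = 1432, not a perfect square
... continuing the search (or via continued fractions) ...
y = 105: x² = 159·105² + 1 = 1752976, x = 1324 ✓

Verify: 1324² - 159·105² = 1752976 - 1752975 = 1 ✓

x = 1324, y = 105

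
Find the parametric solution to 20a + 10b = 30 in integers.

Step 1: Compute gcd(20, 10) = 10.
Since 10 divides 30, solutions exist.

Step 2: Find a particular solution using extended Euclidean algorithm.
We get a₀ = 0, b₀ = 3.
Check: 20*0 + 10*3 = 30 = 30 ✓

Step 3: Write the general solution.
a = 0 + (10/10)t = 0 + 1t
b = 3 - (20/10)t = 3 - 2t
for any integer t.

a = 0 + 1t, b = 3 - 2t for integer t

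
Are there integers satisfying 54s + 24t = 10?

Step 1: Compute gcd(54, 24).
gcd(54, 24) = 6

Step 2: Check divisibility.
Does 6 divide 10? 10 = 6 x 1 + 4, so no.

By the theorem on linear Diophantine equations, 54s + 24t = 10 has integer solutions if and only if gcd(54, 24) divides 10. Since 6 does not divide 10, no solutions exist.

No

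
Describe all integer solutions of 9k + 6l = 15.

Step 1: Compute gcd(9, 6) = 3.
Since 3 divides 15, solutions exist.

Step 2: Find a particular solution using extended Euclidean algorithm.
We get k₀ = 5, l₀ = -5.
Check: 9*5 + 6*-5 = 15 = 15 ✓

Step 3: Write the general solution.
k = 5 + (6/3)t = 5 + 2t
l = -5 - (9/3)t = -5 - 3t
for any integer t.

k = 5 + 2t, l = -5 - 3t for integer t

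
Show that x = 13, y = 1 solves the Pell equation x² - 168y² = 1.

Compute x² = 13² = 169
Compute 168y² = 168·1² = 168·1 = 168
x² - 168y² = 169 - 168 = 1
Since this equals 1, (13, 1) is a solution.

Yes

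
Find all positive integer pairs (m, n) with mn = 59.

The positive divisors of 59 are: 1, 59.
Each divisor d gives the pair (d, 59/d):
(1, 59), (59, 1)

(1, 59), (59, 1)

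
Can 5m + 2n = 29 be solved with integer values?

Step 1: Compute gcd(5, 2).
gcd(5, 2) = 1

Step 2: Check divisibility.
Does 1 divide 29? 29 = 1 x 29, so yes.

By the theorem on linear Diophantine equations, 5m + 2n = 29 has integer solutions if and only if gcd(5, 2) divides 29. Since 1 | 29, solutions exist.

Yes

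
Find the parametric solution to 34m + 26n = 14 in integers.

Step 1: Compute gcd(34, 26) = 2.
Since 2 divides 14, solutions exist.

Step 2: Find a particular solution using extended Euclidean algorithm.
We get m₀ = -21, n₀ = 28.
Check: 34*-21 + 26*28 = 14 = 14 ✓

Step 3: Write the general solution.
m = -21 + (26/2)t = -21 + 13t
n = 28 - (34/2)t = 28 - 17t
for any integer t.

m = -21 + 13t, n = 28 - 17t for integer t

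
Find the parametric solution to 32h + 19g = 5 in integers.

Step 1: Compute gcd(32, 19) = 1.
Since 1 divides 5, solutions exist.

Step 2: Find a particular solution using extended Euclidean algorithm.
We get h₀ = 15, g₀ = -25.
Check: 32*15 + 19*-25 = 5 = 5 ✓

Step 3: Write the general solution.
h = 15 + (19/1)t = 15 + 19t
g = -25 - (32/1)t = -25 - 32t
for any integer t.

h = 15 + 19t, g = -25 - 32t for integer t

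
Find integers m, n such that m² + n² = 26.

We need to find integers m, n > 0 such that m² + n² = 26.
Trying m = 1: n² = 26 - 1² = 26 - 1 = 25
n = 5
Check: 1² + 5² = 1 + 25 = 26 ✓

26 = 1² + 5²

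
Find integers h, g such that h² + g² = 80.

We need to find integers h, g > 0 such that h² + g² = 80.
Trying h = 4: g² = 80 - 4² = 80 - 16 = 64
g = 8
Check: 4² + 8² = 16 + 64 = 80 ✓

80 = 4² + 8²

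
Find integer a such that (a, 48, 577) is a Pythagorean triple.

a² = c² - b² = 577² - 48² = 332929 - 2304 = 330625
a = sqrt(330625) = 575

575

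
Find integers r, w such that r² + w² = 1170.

We need to find integers r, w > 0 such that r² + w² = 1170.
Trying r = 9: w² = 1170 - 9² = 1170 - 81 = 1089
w = 33
Check: 9² + 33² = 81 + 1089 = 1170 ✓

1170 = 9² + 33²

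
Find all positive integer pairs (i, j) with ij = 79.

The positive divisors of 79 are: 1, 79.
Each divisor d gives the pair (d, 79/d):
(1, 79), (79, 1)

(1, 79), (79, 1)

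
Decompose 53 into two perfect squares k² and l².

We need to find integers k, l > 0 such that k² + l² = 53.
Trying k = 2: l² = 53 - 2² = 53 - 4 = 49
l = 7
Check: 2² + 7² = 4 + 49 = 53 ✓

53 = 2² + 7²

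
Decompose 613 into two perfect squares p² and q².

We need to find integers p, q > 0 such that p² + q² = 613.
Trying p = 17: q² = 613 - 17² = 613 - 289 = 324
q = 18
Check: 17² + 18² = 289 + 324 = 613 ✓

613 = 17² + 18²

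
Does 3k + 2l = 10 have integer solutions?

Step 1: Compute gcd(3, 2).
gcd(3, 2) = 1

Step 2: Check divisibility.
Does 1 divide 10? 10 = 1 x 10, so yes.

By the theorem on linear Diophantine equations, 3k + 2l = 10 has integer solutions if and only if gcd(3, 2) divides 10. Since 1 | 10, solutions exist.

Yes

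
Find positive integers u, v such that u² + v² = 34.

Search for u with 34 - u² a perfect square.
u = 3: 34 - 3² = 34 - 9 = 25 = 5² ✓
So u = 3, v = 5.

u = 3, v = 5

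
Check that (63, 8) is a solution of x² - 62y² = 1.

Compute x² = 63² = 3969
Compute 62y² = 62·8² = 62·64 = 3968
x² - 62y² = 3969 - 3968 = 1
Since this equals 1, (63, 8) is a solution.

Yes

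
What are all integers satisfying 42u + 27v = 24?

Step 1: Compute gcd(42, 27) = 3.
Since 3 divides 24, solutions exist.

Step 2: Find a particular solution using extended Euclidean algorithm.
We get u₀ = 16, v₀ = -24.
Check: 42*16 + 27*-24 = 24 = 24 ✓

Step 3: Write the general solution.
u = 16 + (27/3)t = 16 + 9t
v = -24 - (42/3)t = -24 - 14t
for any integer t.

u = 16 + 9t, v = -24 - 14t for integer t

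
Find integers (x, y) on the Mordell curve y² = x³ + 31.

Try small integer x values and check whether x³ + 31 is a perfect square.
x = -3: x³ + 31 = -3³ + 31 = -27 + 31 = 4
Is 4 a perfect square? 2² = 4 ✓
So (x, y) = (-3, 2) is a solution.

x = -3, y = 2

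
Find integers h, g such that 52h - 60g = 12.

Step 1: Check solvability.
gcd(52, 60) = 4
Since 4 divides 12, solutions exist.

Step 2: Apply extended Euclidean algorithm to find gcd.
We find integers such that 52*x0 + 60*y0 = 4

Step 3: Scale the particular solution.
Multiply by 12/4 = 3:
h = 21, g = 18

Step 4: Verify.
52*(21) - 60*(18) = 12 = 12 ✓

h = 21, g = 18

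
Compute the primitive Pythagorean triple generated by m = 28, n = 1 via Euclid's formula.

a = m² - n² = 784 - 1 = 783
b = 2mn = 2·28·1 = 56
c = m² + n² = 784 + 1 = 785
Verify: 783² + 56² = 613089 + 3136 = 616225 = 785² ✓

(783, 56, 785)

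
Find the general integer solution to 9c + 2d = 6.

Step 1: Compute gcd(9, 2) = 1.
Since 1 divides 6, solutions exist.

Step 2: Find a particular solution using extended Euclidean algorithm.
We get c₀ = 6, d₀ = -24.
Check: 9*6 + 2*-24 = 6 = 6 ✓

Step 3: Write the general solution.
c = 6 + (2/1)t = 6 + 2t
d = -24 - (9/1)t = -24 - 9t
for any integer t.

c = 6 + 2t, d = -24 - 9t for integer t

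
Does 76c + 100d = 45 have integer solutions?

Step 1: Compute gcd(76, 100).
gcd(76, 100) = 4

Step 2: Check divisibility.
Does 4 divide 45? 45 = 4 x 11 + 1, so no.

By the theorem on linear Diophantine equations, 76c + 100d = 45 has integer solutions if and only if gcd(76, 100) divides 45. Since 4 does not divide 45, no solutions exist.

No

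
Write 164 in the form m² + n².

We need to find integers m, n > 0 such that m² + n² = 164.
Trying m = 8: n² = 164 - 8² = 164 - 64 = 100
n = 10
Check: 8² + 10² = 64 + 100 = 164 ✓

164 = 8² + 10²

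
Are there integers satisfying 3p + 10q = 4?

Step 1: Compute gcd(3, 10).
gcd(3, 10) = 1

Step 2: Check divisibility.
Does 1 divide 4? 4 = 1 x 4, so yes.

By the theorem on linear Diophantine equations, 3p + 10q = 4 has integer solutions if and only if gcd(3, 10) divides 4. Since 1 | 4, solutions exist.

Yes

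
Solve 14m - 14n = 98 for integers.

Step 1: Check solvability.
gcd(14, 14) = 14
Since 14 divides 98, solutions exist.

Step 2: Apply extended Euclidean algorithm to find gcd.
We find integers such that 14*x0 + 14*y0 = 14

Step 3: Scale the particular solution.
Multiply by 98/14 = 7:
m = 0, n = -7

Step 4: Verify.
14*(0) - 14*(-7) = 98 = 98 ✓

m = 0, n = -7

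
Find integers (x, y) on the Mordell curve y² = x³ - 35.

Try small integer x values and check whether x³ - 35 is a perfect square.
x = 11: x³ - 35 = 11³ - 35 = 1331 - 35 = 1296
Is 1296 a perfect square? 36² = 1296 ✓
So (x, y) = (11, -36) is a solution.

x = 11, y = -36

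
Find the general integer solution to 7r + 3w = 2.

Step 1: Compute gcd(7, 3) = 1.
Since 1 divides 2, solutions exist.

Step 2: Find a particular solution using extended Euclidean algorithm.
We get r₀ = 2, w₀ = -4.
Check: 7*2 + 3*-4 = 2 = 2 ✓

Step 3: Write the general solution.
r = 2 + (3/1)t = 2 + 3t
w = -4 - (7/1)t = -4 - 7t
for any integer t.

r = 2 + 3t, w = -4 - 7t for integer t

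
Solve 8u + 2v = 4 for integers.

Step 1: Check solvability.
gcd(8, 2) = 2
Since 2 divides 4, solutions exist.

Step 2: Apply extended Euclidean algorithm to find gcd.
We find integers such that 8*x0 + 2*y0 = 2

Step 3: Scale the particular solution.
Multiply by 4/2 = 2:
u = 0, v = 2

Step 4: Verify.
8*(0) + 2*(2) = 4 = 4 ✓

u = 0, v = 2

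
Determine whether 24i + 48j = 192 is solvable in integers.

Step 1: Compute gcd(24, 48).
gcd(24, 48) = 24

Step 2: Check divisibility.
Does 24 divide 192? 192 = 24 x 8, so yes.

By the theorem on linear Diophantine equations, 24i + 48j = 192 has integer solutions if and only if gcd(24, 48) divides 192. Since 24 | 192, solutions exist.

Yes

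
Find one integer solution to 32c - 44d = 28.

Step 1: Check solvability.
gcd(32, 44) = 4
Since 4 divides 28, solutions exist.

Step 2: Apply extended Euclidean algorithm to find gcd.
We find integers such that 32*x0 + 44*y0 = 4

Step 3: Scale the particular solution.
Multiply by 28/4 = 7:
c = -28, d = -21

Step 4: Verify.
32*(-28) - 44*(-21) = 28 = 28 ✓

c = -28, d = -21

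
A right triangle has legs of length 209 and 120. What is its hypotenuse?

c² = a² + b² = 209² + 120² = 43681 + 14400 = 58081
c = 241

241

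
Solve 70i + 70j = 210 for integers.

Step 1: Check solvability.
gcd(70, 70) = 70
Since 70 divides 210, solutions exist.

Step 2: Apply extended Euclidean algorithm to find gcd.
We find integers such that 70*x0 + 70*y0 = 70

Step 3: Scale the particular solution.
Multiply by 210/70 = 3:
i = 0, j = 3

Step 4: Verify.
70*(0) + 70*(3) = 210 = 210 ✓

i = 0, j = 3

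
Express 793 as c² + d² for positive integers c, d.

We need to find integers c, d > 0 such that c² + d² = 793.
Trying c = 3: d² = 793 - 3² = 793 - 9 = 784
d = 28
Check: 3² + 28² = 9 + 784 = 793 ✓

793 = 3² + 28²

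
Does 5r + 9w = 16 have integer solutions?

Step 1: Compute gcd(5, 9).
gcd(5, 9) = 1

Step 2: Check divisibility.
Does 1 divide 16? 16 = 1 x 16, so yes.

By the theorem on linear Diophantine equations, 5r + 9w = 16 has integer solutions if and only if gcd(5, 9) divides 16. Since 1 | 16, solutions exist.

Yes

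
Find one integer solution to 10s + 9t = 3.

Step 1: Check solvability.
gcd(10, 9) = 1
Since 1 divides 3, solutions exist.

Step 2: Apply extended Euclidean algorithm to find gcd.
We find integers such that 10*x0 + 9*y0 = 1

Step 3: Scale the particular solution.
Multiply by 3/1 = 3:
s = 3, t = -3

Step 4: Verify.
10*(3) + 9*(-3) = 3 = 3 ✓

s = 3, t = -3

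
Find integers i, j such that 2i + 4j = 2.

Step 1: Check solvability.
gcd(2, 4) = 2
Since 2 divides 2, solutions exist.

Step 2: Apply extended Euclidean algorithm to find gcd.
We find integers such that 2*x0 + 4*y0 = 2

Step 3: Scale the particular solution.
Multiply by 2/2 = 1:
i = 1, j = 0

Step 4: Verify.
2*(1) + 4*(0) = 2 = 2 ✓

i = 1, j = 0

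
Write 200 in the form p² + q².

We need to find integers p, q > 0 such that p² + q² = 200.
Trying p = 2: q² = 200 - 2² = 200 - 4 = 196
q = 14
Check: 2² + 14² = 4 + 196 = 200 ✓

200 = 2² + 14²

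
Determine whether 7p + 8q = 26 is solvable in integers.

Step 1: Compute gcd(7, 8).
gcd(7, 8) = 1

Step 2: Check divisibility.
Does 1 divide 26? 26 = 1 x 26, so yes.

By the theorem on linear Diophantine equations, 7p + 8q = 26 has integer solutions if and only if gcd(7, 8) divides 26. Since 1 | 26, solutions exist.

Yes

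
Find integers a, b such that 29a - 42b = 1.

Step 1: Check solvability.
gcd(29, 42) = 1
Since 1 divides 1, solutions exist.

Step 2: Apply extended Euclidean algorithm to find gcd.
We find integers such that 29*x0 + 42*y0 = 1

Step 3: Scale the particular solution.
Multiply by 1/1 = 1:
a = -13, b = -9

Step 4: Verify.
29*(-13) - 42*(-9) = 1 = 1 ✓

a = -13, b = -9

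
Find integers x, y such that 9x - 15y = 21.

Step 1: Check solvability.
gcd(9, 15) = 3
Since 3 divides 21, solutions exist.

Step 2: Apply extended Euclidean algorithm to find gcd.
We find integers such that 9*x0 + 15*y0 = 3

Step 3: Scale the particular solution.
Multiply by 21/3 = 7:
x = 14, y = 7

Step 4: Verify.
9*(14) - 15*(7) = 21 = 21 ✓

x = 14, y = 7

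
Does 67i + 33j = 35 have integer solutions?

Step 1: Compute gcd(67, 33).
gcd(67, 33) = 1

Step 2: Check divisibility.
Does 1 divide 35? 35 = 1 x 35, so yes.

By the theorem on linear Diophantine equations, 67i + 33j = 35 has integer solutions if and only if gcd(67, 33) divides 35. Since 1 | 35, solutions exist.

Yes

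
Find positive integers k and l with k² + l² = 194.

We need to find integers k, l > 0 such that k² + l² = 194.
Trying k = 5: l² = 194 - 5² = 194 - 25 = 169
l = 13
Check: 5² + 13² = 25 + 169 = 194 ✓

194 = 5² + 13²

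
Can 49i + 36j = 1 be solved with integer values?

Step 1: Compute gcd(49, 36).
gcd(49, 36) = 1

Step 2: Check divisibility.
Does 1 divide 1? 1 = 1 x 1, so yes.

By the theorem on linear Diophantine equations, 49i + 36j = 1 has integer solutions if and only if gcd(49, 36) divides 1. Since 1 | 1, solutions exist.

Yes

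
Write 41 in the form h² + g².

We need to find integers h, g > 0 such that h² + g² = 41.
Trying h = 4: g² = 41 - 4² = 41 - 16 = 25
g = 5
Check: 4² + 5² = 16 + 25 = 41 ✓

41 = 4² + 5²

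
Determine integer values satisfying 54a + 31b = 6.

Step 1: Check solvability.
gcd(54, 31) = 1
Since 1 divides 6, solutions exist.

Step 2: Apply extended Euclidean algorithm to find gcd.
We find integers such that 54*x0 + 31*y0 = 1

Step 3: Scale the particular solution.
Multiply by 6/1 = 6:
a = -24, b = 42

Step 4: Verify.
54*(-24) + 31*(42) = 6 = 6 ✓

a = -24, b = 42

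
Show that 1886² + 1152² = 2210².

Compute a² + b² = 1886² + 1152² = 3556996 + 1327104 = 4884100
Compute c² = 2210² = 4884100
Since 4884100 = 4884100, confirmed.

Yes, it is a Pythagorean triple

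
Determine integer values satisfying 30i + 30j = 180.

Step 1: Check solvability.
gcd(30, 30) = 30
Since 30 divides 180, solutions exist.

Step 2: Apply extended Euclidean algorithm to find gcd.
We find integers such that 30*x0 + 30*y0 = 30

Step 3: Scale the particular solution.
Multiply by 180/30 = 6:
i = 0, j = 6

Step 4: Verify.
30*(0) + 30*(6) = 180 = 180 ✓

i = 0, j = 6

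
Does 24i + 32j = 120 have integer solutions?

Step 1: Compute gcd(24, 32).
gcd(24, 32) = 8

Step 2: Check divisibility.
Does 8 divide 120? 120 = 8 x 15, so yes.

By the theorem on linear Diophantine equations, 24i + 32j = 120 has integer solutions if and only if gcd(24, 32) divides 120. Since 8 | 120, solutions exist.

Yes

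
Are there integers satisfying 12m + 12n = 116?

Step 1: Compute gcd(12, 12).
gcd(12, 12) = 12

Step 2: Check divisibility.
Does 12 divide 116? 116 = 12 x 9 + 8, so no.

By the theorem on linear Diophantine equations, 12m + 12n = 116 has integer solutions if and only if gcd(12, 12) divides 116. Since 12 does not divide 116, no solutions exist.

No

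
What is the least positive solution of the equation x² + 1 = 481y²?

We need x² = 481y² - 1. Try successive y:
y = 1: x² = 481·1² - 1 = 480, not a perfect square
y = 2: x² = 481·2² - 1 = 1923, not a perfect square
y = 3: x² = 481·3² - 1 = 4328, not a perfect square
...
y = 43961: x² = 481·43961² - 1 = 929565939600 = 964140² ✓
Check: 964140² - 481·43961² = 929565939600 - 929565939601 = -1 ✓

x = 964140, y = 43961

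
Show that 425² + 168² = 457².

Compute a² + b²:
425² + 168² = 180625 + 28224 = 208849
Compute c²:
457² = 208849
Since 208849 = 208849, it is a Pythagorean triple.

Yes, it is a Pythagorean triple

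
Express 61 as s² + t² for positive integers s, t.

We need to find integers s, t > 0 such that s² + t² = 61.
Trying s = 5: t² = 61 - 5² = 61 - 25 = 36
t = 6
Check: 5² + 6² = 25 + 36 = 61 ✓

61 = 5² + 6²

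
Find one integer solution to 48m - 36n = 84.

Step 1: Check solvability.
gcd(48, 36) = 12
Since 12 divides 84, solutions exist.

Step 2: Apply extended Euclidean algorithm to find gcd.
We find integers such that 48*x0 + 36*y0 = 12

Step 3: Scale the particular solution.
Multiply by 84/12 = 7:
m = 7, n = 7

Step 4: Verify.
48*(7) - 36*(7) = 84 = 84 ✓

m = 7, n = 7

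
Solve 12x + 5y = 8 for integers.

Step 1: Check solvability.
gcd(12, 5) = 1
Since 1 divides 8, solutions exist.

Step 2: Apply extended Euclidean algorithm to find gcd.
We find integers such that 12*x0 + 5*y0 = 1

Step 3: Scale the particular solution.
Multiply by 8/1 = 8:
x = -16, y = 40

Step 4: Verify.
12*(-16) + 5*(40) = 8 = 8 ✓

x = -16, y = 40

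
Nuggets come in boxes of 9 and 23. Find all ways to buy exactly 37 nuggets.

We need non-negative integers (x, y) with 9x + 23y = 37.
For each x in 0..4, check if 37 - 9x is a non-negative multiple of 23.
No x yields an integer y ≥ 0.

No solution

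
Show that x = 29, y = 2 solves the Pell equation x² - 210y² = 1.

Compute x² = 29² = 841
Compute 210y² = 210·2² = 210·4 = 840
x² - 210y² = 841 - 840 = 1
Since this equals 1, (29, 2) is a solution.

Yes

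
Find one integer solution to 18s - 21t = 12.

Step 1: Check solvability.
gcd(18, 21) = 3
Since 3 divides 12, solutions exist.

Step 2: Apply extended Euclidean algorithm to find gcd.
We find integers such that 18*x0 + 21*y0 = 3

Step 3: Scale the particular solution.
Multiply by 12/3 = 4:
s = -4, t = -4

Step 4: Verify.
18*(-4) - 21*(-4) = 12 = 12 ✓

s = -4, t = -4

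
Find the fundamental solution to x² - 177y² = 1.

We seek the smallest positive integers (x, y) with x² - 177y² = 1, i.e., x² = 177y² + 1.
Try successive y values:
y = 1: x² = 177·1² + 1 = 178, not a perfect square
y = 2: x² = 177·2² + 1 = 709, not a perfect square
y = 3: x² = 177·3² + 1 = 1594, not a perfect square
... continuing the search (or via continued fractions) ...
y = 4692: x² = 177·4692² + 1 = 3896630929, x = 62423 ✓

Verify: 62423² - 177·4692² = 3896630929 - 3896630928 = 1 ✓

x = 62423, y = 4692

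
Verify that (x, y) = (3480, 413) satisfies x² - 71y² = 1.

Compute x² = 3480² = 12110400
Compute 71y² = 71·413² = 71·170569 = 12110399
x² - 71y² = 12110400 - 12110399 = 1
Since this equals 1, (3480, 413) is a solution.

Yes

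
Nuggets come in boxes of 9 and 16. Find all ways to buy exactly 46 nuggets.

We need non-negative integers (x, y) with 9x + 16y = 46.
For each x in 0..5, check if 46 - 9x is a non-negative multiple of 16.
No x yields an integer y ≥ 0.

No solution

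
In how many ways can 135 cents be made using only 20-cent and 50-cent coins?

We need non-negative integers (x, y) with 20x + 50y = 135.
For each x from 0 to 6, check if (135 - 20x) is a non-negative multiple of 50.
Solutions (x, y): none
Count: 0

0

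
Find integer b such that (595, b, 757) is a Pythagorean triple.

b² = c² - a² = 757² - 595² = 573049 - 354025 = 219024
b = sqrt(219024) = 468

468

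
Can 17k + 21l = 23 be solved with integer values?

Step 1: Compute gcd(17, 21).
gcd(17, 21) = 1

Step 2: Check divisibility.
Does 1 divide 23? 23 = 1 x 23, so yes.

By the theorem on linear Diophantine equations, 17k + 21l = 23 has integer solutions if and only if gcd(17, 21) divides 23. Since 1 | 23, solutions exist.

Yes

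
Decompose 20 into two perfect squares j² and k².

We need to find integers j, k > 0 such that j² + k² = 20.
Trying j = 2: k² = 20 - 2² = 20 - 4 = 16
k = 4
Check: 2² + 4² = 4 + 16 = 20 ✓

20 = 2² + 4²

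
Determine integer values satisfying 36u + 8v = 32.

Step 1: Check solvability.
gcd(36, 8) = 4
Since 4 divides 32, solutions exist.

Step 2: Apply extended Euclidean algorithm to find gcd.
We find integers such that 36*x0 + 8*y0 = 4

Step 3: Scale the particular solution.
Multiply by 32/4 = 8:
u = 8, v = -32

Step 4: Verify.
36*(8) + 8*(-32) = 32 = 32 ✓

u = 8, v = -32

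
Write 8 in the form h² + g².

We need to find integers h, g > 0 such that h² + g² = 8.
Trying h = 2: g² = 8 - 2² = 8 - 4 = 4
g = 2
Check: 2² + 2² = 4 + 4 = 8 ✓

8 = 2² + 2²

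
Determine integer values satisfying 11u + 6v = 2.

Step 1: Check solvability.
gcd(11, 6) = 1
Since 1 divides 2, solutions exist.

Step 2: Apply extended Euclidean algorithm to find gcd.
We find integers such that 11*x0 + 6*y0 = 1

Step 3: Scale the particular solution.
Multiply by 2/1 = 2:
u = -2, v = 4

Step 4: Verify.
11*(-2) + 6*(4) = 2 = 2 ✓

u = -2, v = 4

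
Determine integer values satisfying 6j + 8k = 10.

Step 1: Check solvability.
gcd(6, 8) = 2
Since 2 divides 10, solutions exist.

Step 2: Apply extended Euclidean algorithm to find gcd.
We find integers such that 6*x0 + 8*y0 = 2

Step 3: Scale the particular solution.
Multiply by 10/2 = 5:
j = -5, k = 5

Step 4: Verify.
6*(-5) + 8*(5) = 10 = 10 ✓

j = -5, k = 5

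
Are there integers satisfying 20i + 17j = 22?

Step 1: Compute gcd(20, 17).
gcd(20, 17) = 1

Step 2: Check divisibility.
Does 1 divide 22? 22 = 1 x 22, so yes.

By the theorem on linear Diophantine equations, 20i + 17j = 22 has integer solutions if and only if gcd(20, 17) divides 22. Since 1 | 22, solutions exist.

Yes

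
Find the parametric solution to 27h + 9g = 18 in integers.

Step 1: Compute gcd(27, 9) = 9.
Since 9 divides 18, solutions exist.

Step 2: Find a particular solution using extended Euclidean algorithm.
We get h₀ = 0, g₀ = 2.
Check: 27*0 + 9*2 = 18 = 18 ✓

Step 3: Write the general solution.
h = 0 + (9/9)t = 0 + 1t
g = 2 - (27/9)t = 2 - 3t
for any integer t.

h = 0 + 1t, g = 2 - 3t for integer t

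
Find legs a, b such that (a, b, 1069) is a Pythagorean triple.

We need a² + b² = 1069² = 1142761.
Trying: 731² + 780² = 534361 + 608400 = 1142761 ✓

(731, 780, 1069)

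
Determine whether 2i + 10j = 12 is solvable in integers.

Step 1: Compute gcd(2, 10).
gcd(2, 10) = 2

Step 2: Check divisibility.
Does 2 divide 12? 12 = 2 x 6, so yes.

By the theorem on linear Diophantine equations, 2i + 10j = 12 has integer solutions if and only if gcd(2, 10) divides 12. Since 2 | 12, solutions exist.

Yes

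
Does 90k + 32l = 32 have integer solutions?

Step 1: Compute gcd(90, 32).
gcd(90, 32) = 2

Step 2: Check divisibility.
Does 2 divide 32? 32 = 2 x 16, so yes.

By the theorem on linear Diophantine equations, 90k + 32l = 32 has integer solutions if and only if gcd(90, 32) divides 32. Since 2 | 32, solutions exist.

Yes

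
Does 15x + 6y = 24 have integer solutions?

Step 1: Compute gcd(15, 6).
gcd(15, 6) = 3

Step 2: Check divisibility.
Does 3 divide 24? 24 = 3 x 8, so yes.

By the theorem on linear Diophantine equations, 15x + 6y = 24 has integer solutions if and only if gcd(15, 6) divides 24. Since 3 | 24, solutions exist.

Yes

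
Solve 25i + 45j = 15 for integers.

Step 1: Check solvability.
gcd(25, 45) = 5
Since 5 divides 15, solutions exist.

Step 2: Apply extended Euclidean algorithm to find gcd.
We find integers such that 25*x0 + 45*y0 = 5

Step 3: Scale the particular solution.
Multiply by 15/5 = 3:
i = 6, j = -3

Step 4: Verify.
25*(6) + 45*(-3) = 15 = 15 ✓

i = 6, j = -3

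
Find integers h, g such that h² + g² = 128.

We need to find integers h, g > 0 such that h² + g² = 128.
Trying h = 8: g² = 128 - 8² = 128 - 64 = 64
g = 8
Check: 8² + 8² = 64 + 64 = 128 ✓

128 = 8² + 8²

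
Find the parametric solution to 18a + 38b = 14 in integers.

Step 1: Compute gcd(18, 38) = 2.
Since 2 divides 14, solutions exist.

Step 2: Find a particular solution using extended Euclidean algorithm.
We get a₀ = -14, b₀ = 7.
Check: 18*-14 + 38*7 = 14 = 14 ✓

Step 3: Write the general solution.
a = -14 + (38/2)t = -14 + 19t
b = 7 - (18/2)t = 7 - 9t
for any integer t.

a = -14 + 19t, b = 7 - 9t for integer t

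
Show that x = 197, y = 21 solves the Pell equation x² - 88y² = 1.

Compute x² = 197² = 38809
Compute 88y² = 88·21² = 88·441 = 38808
x² - 88y² = 38809 - 38808 = 1
Since this equals 1, (197, 21) is a solution.

Yes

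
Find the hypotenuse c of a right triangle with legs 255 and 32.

c² = a² + b² = 255² + 32² = 65025 + 1024 = 66049
c = 257

257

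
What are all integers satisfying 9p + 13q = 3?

Step 1: Compute gcd(9, 13) = 1.
Since 1 divides 3, solutions exist.

Step 2: Find a particular solution using extended Euclidean algorithm.
We get p₀ = 9, q₀ = -6.
Check: 9*9 + 13*-6 = 3 = 3 ✓

Step 3: Write the general solution.
p = 9 + (13/1)t = 9 + 13t
q = -6 - (9/1)t = -6 - 9t
for any integer t.

p = 9 + 13t, q = -6 - 9t for integer t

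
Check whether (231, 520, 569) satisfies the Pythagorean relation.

Compute a² + b²:
231² + 520² = 53361 + 270400 = 323761
Compute c²:
569² = 323761
Since 323761 = 323761, it is a Pythagorean triple.

Yes, it is a Pythagorean triple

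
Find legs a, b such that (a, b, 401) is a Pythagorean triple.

We need a² + b² = 401² = 160801.
Trying: 399² + 40² = 159201 + 1600 = 160801 ✓

(399, 40, 401)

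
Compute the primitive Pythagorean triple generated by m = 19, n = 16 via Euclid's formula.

a = m² - n² = 361 - 256 = 105
b = 2mn = 2·19·16 = 608
c = m² + n² = 361 + 256 = 617
Verify: 105² + 608² = 11025 + 369664 = 380689 = 617² ✓

(105, 608, 617)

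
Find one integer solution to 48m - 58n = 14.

Step 1: Check solvability.
gcd(48, 58) = 2
Since 2 divides 14, solutions exist.

Step 2: Apply extended Euclidean algorithm to find gcd.
We find integers such that 48*x0 + 58*y0 = 2

Step 3: Scale the particular solution.
Multiply by 14/2 = 7:
m = -42, n = -35

Step 4: Verify.
48*(-42) - 58*(-35) = 14 = 14 ✓

m = -42, n = -35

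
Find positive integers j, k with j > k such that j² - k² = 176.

Factor: j² - k² = (j+k)(j-k) = 176.
We need two factors of 176 with the same parity.
Use j+k = 88 and j-k = 2 (product 88·2 = 176).
Adding: 2j = 90, so j = 45.
Subtracting: 2k = 86, so k = 43.
Check: 45² - 43² = 2025 - 1849 = 176 ✓

j = 45, k = 43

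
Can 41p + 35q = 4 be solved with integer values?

Step 1: Compute gcd(41, 35).
gcd(41, 35) = 1

Step 2: Check divisibility.
Does 1 divide 4? 4 = 1 x 4, so yes.

By the theorem on linear Diophantine equations, 41p + 35q = 4 has integer solutions if and only if gcd(41, 35) divides 4. Since 1 | 4, solutions exist.

Yes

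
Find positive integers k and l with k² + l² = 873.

We need to find integers k, l > 0 such that k² + l² = 873.
Trying k = 12: l² = 873 - 12² = 873 - 144 = 729
l = 27
Check: 12² + 27² = 144 + 729 = 873 ✓

873 = 12² + 27²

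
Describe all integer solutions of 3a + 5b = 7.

Step 1: Compute gcd(3, 5) = 1.
Since 1 divides 7, solutions exist.

Step 2: Find a particular solution using extended Euclidean algorithm.
We get a₀ = 14, b₀ = -7.
Check: 3*14 + 5*-7 = 7 = 7 ✓

Step 3: Write the general solution.
a = 14 + (5/1)t = 14 + 5t
b = -7 - (3/1)t = -7 - 3t
for any integer t.

a = 14 + 5t, b = -7 - 3t for integer t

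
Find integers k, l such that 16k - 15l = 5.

Step 1: Check solvability.
gcd(16, 15) = 1
Since 1 divides 5, solutions exist.

Step 2: Apply extended Euclidean algorithm to find gcd.
We find integers such that 16*x0 + 15*y0 = 1

Step 3: Scale the particular solution.
Multiply by 5/1 = 5:
k = 5, l = 5

Step 4: Verify.
16*(5) - 15*(5) = 5 = 5 ✓

k = 5, l = 5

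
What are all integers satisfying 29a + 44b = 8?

Step 1: Compute gcd(29, 44) = 1.
Since 1 divides 8, solutions exist.

Step 2: Find a particular solution using extended Euclidean algorithm.
We get a₀ = -24, b₀ = 16.
Check: 29*-24 + 44*16 = 8 = 8 ✓

Step 3: Write the general solution.
a = -24 + (44/1)t = -24 + 44t
b = 16 - (29/1)t = 16 - 29t
for any integer t.

a = -24 + 44t, b = 16 - 29t for integer t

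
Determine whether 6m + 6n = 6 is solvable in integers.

Step 1: Compute gcd(6, 6).
gcd(6, 6) = 6

Step 2: Check divisibility.
Does 6 divide 6? 6 = 6 x 1, so yes.

By the theorem on linear Diophantine equations, 6m + 6n = 6 has integer solutions if and only if gcd(6, 6) divides 6. Since 6 | 6, solutions exist.

Yes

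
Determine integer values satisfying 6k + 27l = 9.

Step 1: Check solvability.
gcd(6, 27) = 3
Since 3 divides 9, solutions exist.

Step 2: Apply extended Euclidean algorithm to find gcd.
We find integers such that 6*x0 + 27*y0 = 3

Step 3: Scale the particular solution.
Multiply by 9/3 = 3:
k = -12, l = 3

Step 4: Verify.
6*(-12) + 27*(3) = 9 = 9 ✓

k = -12, l = 3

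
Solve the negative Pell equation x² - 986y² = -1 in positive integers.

We need x² = 986y² - 1. Try successive y:
y = 1: x² = 986·1² - 1 = 985, not a perfect square
y = 2: x² = 986·2² - 1 = 3943, not a perfect square
y = 3: x² = 986·3² - 1 = 8873, not a perfect square
...
y = 5: x² = 986·5² - 1 = 24649 = 157² ✓
Check: 157² - 986·5² = 24649 - 24650 = -1 ✓

x = 157, y = 5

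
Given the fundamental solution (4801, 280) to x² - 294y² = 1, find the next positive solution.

Solutions to x² - Dy² = 1 are generated by powers of (x₀ + y₀√D).
The next solution satisfies x₁ + y₁√294 = (x₀ + y₀√294)², giving:
x₁ = x₀² + 294y₀² = 4801² + 294·280² = 23049601 + 23049600 = 46099201
y₁ = 2x₀y₀ = 2·4801·280 = 2688560

Verify: 46099201² - 294·2688560² = 2125136332838401 - 2125136332838400 = 1 ✓

x = 46099201, y = 2688560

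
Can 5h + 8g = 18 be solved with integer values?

Step 1: Compute gcd(5, 8).
gcd(5, 8) = 1

Step 2: Check divisibility.
Does 1 divide 18? 18 = 1 x 18, so yes.

By the theorem on linear Diophantine equations, 5h + 8g = 18 has integer solutions if and only if gcd(5, 8) divides 18. Since 1 | 18, solutions exist.

Yes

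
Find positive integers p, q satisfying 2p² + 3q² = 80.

Try small values of p and check whether (80 - 2p²)/3 is a perfect square.
p = 4: 2·4² = 32, so 3q² = 80 - 32 = 48, giving q² = 16, q = 4.
Check: 2·4² + 3·4² = 32 + 48 = 80 ✓

p = 4, q = 4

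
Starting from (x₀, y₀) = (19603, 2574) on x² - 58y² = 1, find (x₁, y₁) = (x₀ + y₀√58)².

Solutions to x² - Dy² = 1 are generated by powers of (x₀ + y₀√D).
The next solution satisfies x₁ + y₁√58 = (x₀ + y₀√58)², giving:
x₁ = x₀² + 58y₀² = 19603² + 58·2574² = 384277609 + 384277608 = 768555217
y₁ = 2x₀y₀ = 2·19603·2574 = 100916244

Verify: 768555217² - 58·100916244² = 590677121577917089 - 590677121577917088 = 1 ✓

x = 768555217, y = 100916244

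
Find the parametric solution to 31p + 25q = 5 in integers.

Step 1: Compute gcd(31, 25) = 1.
Since 1 divides 5, solutions exist.

Step 2: Find a particular solution using extended Euclidean algorithm.
We get p₀ = -20, q₀ = 25.
Check: 31*-20 + 25*25 = 5 = 5 ✓

Step 3: Write the general solution.
p = -20 + (25/1)t = -20 + 25t
q = 25 - (31/1)t = 25 - 31t
for any integer t.

p = -20 + 25t, q = 25 - 31t for integer t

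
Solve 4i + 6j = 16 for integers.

Step 1: Check solvability.
gcd(4, 6) = 2
Since 2 divides 16, solutions exist.

Step 2: Apply extended Euclidean algorithm to find gcd.
We find integers such that 4*x0 + 6*y0 = 2

Step 3: Scale the particular solution.
Multiply by 16/2 = 8:
i = -8, j = 8

Step 4: Verify.
4*(-8) + 6*(8) = 16 = 16 ✓

i = -8, j = 8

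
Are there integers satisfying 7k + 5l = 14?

Step 1: Compute gcd(7, 5).
gcd(7, 5) = 1

Step 2: Check divisibility.
Does 1 divide 14? 14 = 1 x 14, so yes.

By the theorem on linear Diophantine equations, 7k + 5l = 14 has integer solutions if and only if gcd(7, 5) divides 14. Since 1 | 14, solutions exist.

Yes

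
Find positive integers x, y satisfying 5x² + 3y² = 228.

Try small values of x and check whether (228 - 5x²)/3 is a perfect square.
x = 6: 5·6² = 180, so 3y² = 228 - 180 = 48, giving y² = 16, y = 4.
Check: 5·6² + 3·4² = 180 + 48 = 228 ✓

x = 6, y = 4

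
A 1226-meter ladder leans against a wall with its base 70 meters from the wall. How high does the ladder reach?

The ladder, wall, and ground form a right triangle with hypotenuse 1226 and one leg 70.
By the Pythagorean theorem: h² = 1226² - 70² = 1503076 - 4900 = 1498176
h = √1498176 = 1224 meters

1224 meters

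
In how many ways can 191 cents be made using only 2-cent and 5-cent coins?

We need non-negative integers (x, y) with 2x + 5y = 191.
For each x from 0 to 95, check if (191 - 2x) is a non-negative multiple of 5.
Solutions (x, y): (3,37), (8,35), (13,33), (18,31), ...
Count: 19

19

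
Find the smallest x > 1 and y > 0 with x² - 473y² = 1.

We seek the smallest positive integers (x, y) with x² - 473y² = 1, i.e., x² = 473y² + 1.
Try successive y values:
y = 1: x² = 473·1² + 1 = 474, not a perfect square
y = 2: x² = 473·2² + 1 = 1893, not a perfect square
y = 3: x² = 473·3² + 1 = 4258, not a perfect square
... continuing the search (or via continued fractions) ...
y = 4: x² = 473·4² + 1 = 7569, x = 87 ✓

Verify: 87² - 473·4² = 7569 - 7568 = 1 ✓

x = 87, y = 4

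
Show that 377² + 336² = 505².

Compute a² + b² = 377² + 336² = 142129 + 112896 = 255025
Compute c² = 505² = 255025
Since 255025 = 255025, confirmed.

Yes, it is a Pythagorean triple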